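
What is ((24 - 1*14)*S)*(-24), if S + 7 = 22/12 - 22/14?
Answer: 11320/7 ≈ 1617.1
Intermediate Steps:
S = -283/42 (S = -7 + (22/12 - 22/14) = -7 + (22*(1/12) - 22*1/14) = -7 + (11/6 - 11/7) = -7 + 11/42 = -283/42 ≈ -6.7381)
((24 - 1*14)*S)*(-24) = ((24 - 1*14)*(-283/42))*(-24) = ((24 - 14)*(-283/42))*(-24) = (10*(-283/42))*(-24) = -1415/21*(-24) = 11320/7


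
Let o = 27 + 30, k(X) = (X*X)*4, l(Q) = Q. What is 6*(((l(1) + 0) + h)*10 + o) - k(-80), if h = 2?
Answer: -25078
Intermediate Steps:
k(X) = 4*X**2 (k(X) = X**2*4 = 4*X**2)
o = 57
6*(((l(1) + 0) + h)*10 + o) - k(-80) = 6*(((1 + 0) + 2)*10 + 57) - 4*(-80)**2 = 6*((1 + 2)*10 + 57) - 4*6400 = 6*(3*10 + 57) - 1*25600 = 6*(30 + 57) - 25600 = 6*87 - 25600 = 522 - 25600 = -25078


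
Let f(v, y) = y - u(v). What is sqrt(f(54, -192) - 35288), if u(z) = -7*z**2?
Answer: 2*I*sqrt(3767) ≈ 122.75*I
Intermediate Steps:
f(v, y) = y + 7*v**2 (f(v, y) = y - (-7)*v**2 = y + 7*v**2)
sqrt(f(54, -192) - 35288) = sqrt((-192 + 7*54**2) - 35288) = sqrt((-192 + 7*2916) - 35288) = sqrt((-192 + 20412) - 35288) = sqrt(20220 - 35288) = sqrt(-15068) = 2*I*sqrt(3767)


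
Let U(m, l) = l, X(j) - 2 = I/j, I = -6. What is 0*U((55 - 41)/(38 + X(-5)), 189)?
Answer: 0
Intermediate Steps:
X(j) = 2 - 6/j
0*U((55 - 41)/(38 + X(-5)), 189) = 0*189 = 0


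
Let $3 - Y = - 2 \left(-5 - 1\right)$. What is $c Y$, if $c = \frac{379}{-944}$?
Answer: $\frac{3411}{944} \approx 3.6133$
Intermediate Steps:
$c = - \frac{379}{944}$ ($c = 379 \left(- \frac{1}{944}\right) = - \frac{379}{944} \approx -0.40148$)
$Y = -9$ ($Y = 3 - - 2 \left(-5 - 1\right) = 3 - \left(-2\right) \left(-6\right) = 3 - 12 = -9$)
$c Y = \left(- \frac{379}{944}\right) \left(-9\right) = \frac{3411}{944}$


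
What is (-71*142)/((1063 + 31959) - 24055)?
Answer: -10082/8967 ≈ -1.1243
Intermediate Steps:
(-71*142)/((1063 + 31959) - 24055) = -10082/(33022 - 24055) = -10082/8967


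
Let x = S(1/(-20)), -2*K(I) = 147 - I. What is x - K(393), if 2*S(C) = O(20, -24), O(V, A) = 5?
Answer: -241/2 ≈ -120.50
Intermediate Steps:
K(I) = -147/2 + I/2 (K(I) = -(147 - I)/2 = -147/2 + I/2)
S(C) = 5/2 (S(C) = (½)*5 = 5/2)
x = 5/2 ≈ 2.5000
x - K(393) = 5/2 - (-147/2 + (½)*393) = 5/2 - (-147/2 + 393/2) = 5/2 - 1*123 = 5/2 - 123 = -241/2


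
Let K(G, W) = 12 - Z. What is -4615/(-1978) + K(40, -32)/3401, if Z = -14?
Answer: 15747043/6727178 ≈ 2.3408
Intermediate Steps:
K(G, W) = 26 (K(G, W) = 12 - 1*(-14) = 12 + 14 = 26)
-4615/(-1978) + K(40, -32)/3401 = -4615/(-1978) + 26/3401 = -4615*(-1/1978) + 26*(1/3401) = 4615/1978 + 26/3401 = 15747043/6727178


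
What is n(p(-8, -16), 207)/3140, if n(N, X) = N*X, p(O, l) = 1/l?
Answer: -207/50240 ≈ -0.0041202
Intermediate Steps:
n(p(-8, -16), 207)/3140 = (207/(-16))/3140 = -1/16*207*(1/3140) = -207/16*1/3140 = -207/50240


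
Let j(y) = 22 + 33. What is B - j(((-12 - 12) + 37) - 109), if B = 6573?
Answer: 6518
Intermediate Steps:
j(y) = 55
B - j(((-12 - 12) + 37) - 109) = 6573 - 1*55 = 6573 - 55 = 6518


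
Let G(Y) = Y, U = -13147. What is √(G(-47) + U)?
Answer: 3*I*√1466 ≈ 114.87*I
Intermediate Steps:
√(G(-47) + U) = √(-47 - 13147) = √(-13194) = 3*I*√1466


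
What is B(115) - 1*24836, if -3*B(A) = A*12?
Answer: -25296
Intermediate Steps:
B(A) = -4*A (B(A) = -A*12/3 = -4*A)
B(115) - 1*24836 = -4*115 - 1*24836 = -460 - 24836 = -25296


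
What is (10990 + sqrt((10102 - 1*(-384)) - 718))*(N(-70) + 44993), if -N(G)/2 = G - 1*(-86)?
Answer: 494121390 + 89922*sqrt(2442) ≈ 4.9857e+8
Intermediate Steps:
N(G) = -172 - 2*G (N(G) = -2*(G - 1*(-86)) = -2*(G + 86) = -2*(86 + G) = -172 - 2*G)
(10990 + sqrt((10102 - 1*(-384)) - 718))*(N(-70) + 44993) = (10990 + sqrt((10102 - 1*(-384)) - 718))*((-172 - 2*(-70)) + 44993) = (10990 + sqrt((10102 + 384) - 718))*((-172 + 140) + 44993) = (10990 + sqrt(10486 - 718))*(-32 + 44993) = (10990 + sqrt(9768))*44961 = (10990 + 2*sqrt(2442))*44961 = 494121390 + 89922*sqrt(2442)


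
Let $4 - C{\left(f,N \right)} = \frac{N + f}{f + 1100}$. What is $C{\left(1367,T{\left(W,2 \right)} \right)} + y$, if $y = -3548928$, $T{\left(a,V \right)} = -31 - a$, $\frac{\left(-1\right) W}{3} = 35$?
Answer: $- \frac{8755196949}{2467} \approx -3.5489 \cdot 10^{6}$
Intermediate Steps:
$W = -105$ ($W = \left(-3\right) 35 = -105$)
$C{\left(f,N \right)} = 4 - \frac{N + f}{1100 + f}$ ($C{\left(f,N \right)} = 4 - \frac{N + f}{f + 1100} = 4 - \frac{N + f}{1100 + f}$)
$C{\left(1367,T{\left(W,2 \right)} \right)} + y = \frac{4400 - \left(-31 - -105\right) + 3 \cdot 1367}{1100 + 1367} - 3548928 = \frac{4400 - \left(-31 + 105\right) + 4101}{2467} - 3548928 = \frac{4400 - 74 + 4101}{2467} - 3548928 = \frac{1}{2467} \cdot 8427 - 3548928 = \frac{8427}{2467} - 3548928 = - \frac{8755196949}{2467}$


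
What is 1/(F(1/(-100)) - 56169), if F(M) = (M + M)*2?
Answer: -25/1404226 ≈ -1.7803e-5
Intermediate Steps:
F(M) = 4*M (F(M) = (2*M)*2 = 4*M)
1/(F(1/(-100)) - 56169) = 1/(4/(-100) - 56169) = 1/(4*(-1/100) - 56169) = 1/(-1/25 - 56169) = 1/(-1404226/25) = -25/1404226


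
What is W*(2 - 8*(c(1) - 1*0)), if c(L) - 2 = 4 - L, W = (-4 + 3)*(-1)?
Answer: -38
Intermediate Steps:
W = 1 (W = -1*(-1) = 1)
c(L) = 6 - L (c(L) = 2 + (4 - L) = 6 - L)
W*(2 - 8*(c(1) - 1*0)) = 1*(2 - 8*((6 - 1*1) - 1*0)) = 1*(2 - 8*((6 - 1) + 0)) = 1*(2 - 8*(5 + 0)) = 1*(2 - 8*5) = 1*(2 - 40) = 1*(-38) = -38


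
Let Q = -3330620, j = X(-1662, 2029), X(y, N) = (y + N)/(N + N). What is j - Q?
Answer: 13515656327/4058 ≈ 3.3306e+6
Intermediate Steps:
X(y, N) = (N + y)/(2*N) (X(y, N) = (N + y)/((2*N)) = (N + y)*(1/(2*N)) = (N + y)/(2*N))
j = 367/4058 (j = (½)*(2029 - 1662)/2029 = (½)*(1/2029)*367 = 367/4058 ≈ 0.090439)
j - Q = 367/4058 - 1*(-3330620) = 367/4058 + 3330620 = 13515656327/4058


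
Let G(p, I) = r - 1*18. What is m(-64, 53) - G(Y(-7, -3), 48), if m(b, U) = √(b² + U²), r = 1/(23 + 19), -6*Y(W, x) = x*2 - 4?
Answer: 755/42 + √6905 ≈ 101.07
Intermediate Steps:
Y(W, x) = ⅔ - x/3 (Y(W, x) = -(x*2 - 4)/6 = -(2*x - 4)/6 = -(-4 + 2*x)/6 = ⅔ - x/3)
r = 1/42 ≈ 0.023810
G(p, I) = -755/42 (G(p, I) = 1/42 - 1*18 = 1/42 - 18 = -755/42)
m(b, U) = √(U² + b²)
m(-64, 53) - G(Y(-7, -3), 48) = √(53² + (-64)²) - 1*(-755/42) = √(2809 + 4096) + 755/42 = √6905 + 755/42 = 755/42 + √6905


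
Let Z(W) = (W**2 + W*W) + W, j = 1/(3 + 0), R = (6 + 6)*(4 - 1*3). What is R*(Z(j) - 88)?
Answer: -3148/3 ≈ -1049.3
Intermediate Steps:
R = 12 (R = 12*(4 - 3) = 12*1 = 12)
j = 1/3 ≈ 0.33333
Z(W) = W + 2*W**2 (Z(W) = (W**2 + W**2) + W = 2*W**2 + W = W + 2*W**2)
R*(Z(j) - 88) = 12*((1 + 2*(1/3))/3 - 88) = 12*((1 + 2/3)/3 - 88) = 12*((1/3)*(5/3) - 88) = 12*(5/9 - 88) = 12*(-787/9) = -3148/3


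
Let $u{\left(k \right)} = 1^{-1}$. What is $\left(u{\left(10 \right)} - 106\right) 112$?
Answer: $-11760$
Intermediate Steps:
$u{\left(k \right)} = 1$
$\left(u{\left(10 \right)} - 106\right) 112 = \left(1 - 106\right) 112 = \left(-105\right) 112 = -11760$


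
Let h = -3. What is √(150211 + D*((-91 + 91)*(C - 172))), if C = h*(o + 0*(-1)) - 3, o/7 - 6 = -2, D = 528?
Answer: √150211 ≈ 387.57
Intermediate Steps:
o = 28 (o = 42 + 7*(-2) = 42 - 14 = 28)
C = -87 (C = -3*(28 + 0*(-1)) - 3 = -3*(28 + 0) - 3 = -3*28 - 3 = -84 - 3 = -87)
√(150211 + D*((-91 + 91)*(C - 172))) = √(150211 + 528*((-91 + 91)*(-87 - 172))) = √(150211 + 528*(0*(-259))) = √(150211 + 528*0) = √(150211 + 0) = √150211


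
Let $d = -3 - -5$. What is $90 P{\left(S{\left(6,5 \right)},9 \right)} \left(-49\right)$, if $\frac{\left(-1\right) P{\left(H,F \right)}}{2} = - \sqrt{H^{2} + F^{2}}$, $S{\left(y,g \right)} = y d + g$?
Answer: $- 8820 \sqrt{370} \approx -1.6966 \cdot 10^{5}$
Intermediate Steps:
$d = 2$ ($d = -3 + 5 = 2$)
$S{\left(y,g \right)} = g + 2 y$ ($S{\left(y,g \right)} = y 2 + g = 2 y + g = g + 2 y$)
$P{\left(H,F \right)} = 2 \sqrt{F^{2} + H^{2}}$ ($P{\left(H,F \right)} = - 2 \left(- \sqrt{H^{2} + F^{2}}\right) = - 2 \left(- \sqrt{F^{2} + H^{2}}\right) = 2 \sqrt{F^{2} + H^{2}}$)
$90 P{\left(S{\left(6,5 \right)},9 \right)} \left(-49\right) = 90 \cdot 2 \sqrt{9^{2} + \left(5 + 2 \cdot 6\right)^{2}} \left(-49\right) = 90 \cdot 2 \sqrt{81 + \left(5 + 12\right)^{2}} \left(-49\right) = 90 \cdot 2 \sqrt{81 + 17^{2}} \left(-49\right) = 90 \cdot 2 \sqrt{81 + 289} \left(-49\right) = 90 \cdot 2 \sqrt{370} \left(-49\right) = 180 \sqrt{370} \left(-49\right) = - 8820 \sqrt{370}$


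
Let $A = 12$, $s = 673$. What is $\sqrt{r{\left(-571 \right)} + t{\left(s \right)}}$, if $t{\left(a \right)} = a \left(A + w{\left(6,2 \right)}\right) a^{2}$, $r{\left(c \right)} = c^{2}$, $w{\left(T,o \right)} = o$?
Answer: $13 \sqrt{25253391} \approx 65329.0$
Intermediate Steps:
$t{\left(a \right)} = 14 a^{3}$ ($t{\left(a \right)} = a \left(12 + 2\right) a^{2} = a 14 a^{2} = 14 a a^{2} = 14 a^{3}$)
$\sqrt{r{\left(-571 \right)} + t{\left(s \right)}} = \sqrt{\left(-571\right)^{2} + 14 \cdot 673^{3}} = \sqrt{326041 + 14 \cdot 304821217} = \sqrt{326041 + 4267497038} = \sqrt{4267823079} = 13 \sqrt{25253391}$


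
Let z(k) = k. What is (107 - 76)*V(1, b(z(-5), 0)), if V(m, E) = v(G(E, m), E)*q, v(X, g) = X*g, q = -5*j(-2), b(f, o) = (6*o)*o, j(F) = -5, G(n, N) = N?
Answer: 0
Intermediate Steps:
b(f, o) = 6*o**2
q = 25 (q = -5*(-5) = 25)
V(m, E) = 25*E*m (V(m, E) = (m*E)*25 = (E*m)*25 = 25*E*m)
(107 - 76)*V(1, b(z(-5), 0)) = (107 - 76)*(25*(6*0**2)*1) = 31*(25*(6*0)*1) = 31*(25*0*1) = 31*0 = 0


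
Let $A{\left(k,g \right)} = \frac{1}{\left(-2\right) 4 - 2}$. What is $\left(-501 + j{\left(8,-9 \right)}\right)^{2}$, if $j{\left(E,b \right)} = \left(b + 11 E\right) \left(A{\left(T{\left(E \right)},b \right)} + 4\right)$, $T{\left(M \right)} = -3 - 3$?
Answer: $\frac{3721041}{100} \approx 37210.0$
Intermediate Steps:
$T{\left(M \right)} = -6$ ($T{\left(M \right)} = -3 - 3 = -6$)
$A{\left(k,g \right)} = - \frac{1}{10}$ ($A{\left(k,g \right)} = \frac{1}{-8 - 2} = \frac{1}{-10} = - \frac{1}{10}$)
$j{\left(E,b \right)} = \frac{39 b}{10} + \frac{429 E}{10}$ ($j{\left(E,b \right)} = \left(b + 11 E\right) \left(- \frac{1}{10} + 4\right) = \left(b + 11 E\right) \frac{39}{10} = \frac{39 b}{10} + \frac{429 E}{10}$)
$\left(-501 + j{\left(8,-9 \right)}\right)^{2} = \left(-501 + \left(\frac{39}{10} \left(-9\right) + \frac{429}{10} \cdot 8\right)\right)^{2} = \left(-501 + \left(- \frac{351}{10} + \frac{1716}{5}\right)\right)^{2} = \left(-501 + \frac{3081}{10}\right)^{2} = \left(- \frac{1929}{10}\right)^{2} = \frac{3721041}{100}$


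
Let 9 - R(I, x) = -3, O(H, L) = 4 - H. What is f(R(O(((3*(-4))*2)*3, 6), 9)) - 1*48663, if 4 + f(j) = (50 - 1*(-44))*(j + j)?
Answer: -46411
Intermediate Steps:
R(I, x) = 12 (R(I, x) = 9 - 1*(-3) = 9 + 3 = 12)
f(j) = -4 + 188*j (f(j) = -4 + (50 - 1*(-44))*(j + j) = -4 + (50 + 44)*(2*j) = -4 + 94*(2*j) = -4 + 188*j)
f(R(O(((3*(-4))*2)*3, 6), 9)) - 1*48663 = (-4 + 188*12) - 1*48663 = (-4 + 2256) - 48663 = 2252 - 48663 = -46411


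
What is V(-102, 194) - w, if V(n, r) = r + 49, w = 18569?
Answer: -18326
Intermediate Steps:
V(n, r) = 49 + r
V(-102, 194) - w = (49 + 194) - 1*18569 = 243 - 18569 = -18326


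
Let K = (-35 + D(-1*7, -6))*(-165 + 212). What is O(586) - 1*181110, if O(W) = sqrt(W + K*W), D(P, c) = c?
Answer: -181110 + 6*I*sqrt(31351) ≈ -1.8111e+5 + 1062.4*I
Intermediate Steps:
K = -1927 (K = (-35 - 6)*(-165 + 212) = -41*47 = -1927)
O(W) = 3*sqrt(214)*sqrt(-W) (O(W) = sqrt(W - 1927*W) = sqrt(-1926*W) = 3*sqrt(214)*sqrt(-W))
O(586) - 1*181110 = 3*sqrt(214)*sqrt(-1*586) - 1*181110 = 3*sqrt(214)*sqrt(-586) - 181110 = 3*sqrt(214)*(I*sqrt(586)) - 181110 = 6*I*sqrt(31351) - 181110 = -181110 + 6*I*sqrt(31351)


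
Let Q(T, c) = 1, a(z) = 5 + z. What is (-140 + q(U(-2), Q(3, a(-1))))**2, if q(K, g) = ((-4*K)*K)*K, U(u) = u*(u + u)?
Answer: 4787344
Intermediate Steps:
U(u) = 2*u**2 (U(u) = u*(2*u) = 2*u**2)
q(K, g) = -4*K**3 (q(K, g) = (-4*K**2)*K = -4*K**3)
(-140 + q(U(-2), Q(3, a(-1))))**2 = (-140 - 4*(2*(-2)**2)**3)**2 = (-140 - 4*(2*4)**3)**2 = (-140 - 4*8**3)**2 = (-140 - 4*512)**2 = (-140 - 2048)**2 = (-2188)**2 = 4787344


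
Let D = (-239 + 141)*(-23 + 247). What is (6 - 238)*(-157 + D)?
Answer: 5129288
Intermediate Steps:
D = -21952 (D = -98*224 = -21952)
(6 - 238)*(-157 + D) = (6 - 238)*(-157 - 21952) = -232*(-22109) = 5129288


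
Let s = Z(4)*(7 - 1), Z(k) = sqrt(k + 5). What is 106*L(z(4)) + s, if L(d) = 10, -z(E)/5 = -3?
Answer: 1078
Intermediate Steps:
z(E) = 15 (z(E) = -5*(-3) = 15)
Z(k) = sqrt(5 + k)
s = 18 (s = sqrt(5 + 4)*(7 - 1) = sqrt(9)*6 = 3*6 = 18)
106*L(z(4)) + s = 106*10 + 18 = 1060 + 18 = 1078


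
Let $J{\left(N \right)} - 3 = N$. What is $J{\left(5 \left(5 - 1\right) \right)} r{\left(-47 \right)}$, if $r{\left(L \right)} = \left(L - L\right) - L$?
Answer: $1081$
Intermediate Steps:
$J{\left(N \right)} = 3 + N$
$r{\left(L \right)} = - L$ ($r{\left(L \right)} = 0 - L = - L$)
$J{\left(5 \left(5 - 1\right) \right)} r{\left(-47 \right)} = \left(3 + 5 \left(5 - 1\right)\right) \left(\left(-1\right) \left(-47\right)\right) = \left(3 + 5 \cdot 4\right) 47 = \left(3 + 20\right) 47 = 23 \cdot 47 = 1081$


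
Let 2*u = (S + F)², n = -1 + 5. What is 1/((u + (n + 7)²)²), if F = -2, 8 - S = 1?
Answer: 4/71289 ≈ 5.6110e-5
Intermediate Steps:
S = 7 (S = 8 - 1*1 = 8 - 1 = 7)
n = 4
u = 25/2 (u = (7 - 2)²/2 = (½)*5² = (½)*25 = 25/2 ≈ 12.500)
1/((u + (n + 7)²)²) = 1/((25/2 + (4 + 7)²)²) = 1/((25/2 + 11²)²) = 1/((25/2 + 121)²) = 1/((267/2)²) = 1/(71289/4) = 4/71289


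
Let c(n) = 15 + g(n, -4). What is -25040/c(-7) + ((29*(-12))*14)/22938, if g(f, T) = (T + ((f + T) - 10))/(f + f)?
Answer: -268076340/179681 ≈ -1492.0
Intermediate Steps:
g(f, T) = (-10 + f + 2*T)/(2*f) (g(f, T) = (T + ((T + f) - 10))/((2*f)) = (T + (-10 + T + f))*(1/(2*f)) = (-10 + f + 2*T)*(1/(2*f)) = (-10 + f + 2*T)/(2*f))
c(n) = 15 + (-9 + n/2)/n (c(n) = 15 + (-5 - 4 + n/2)/n = 15 + (-9 + n/2)/n)
-25040/c(-7) + ((29*(-12))*14)/22938 = -25040/(31/2 - 9/(-7)) + ((29*(-12))*14)/22938 = -25040/(31/2 - 9*(-1/7)) - 348*14*(1/22938) = -25040/(31/2 + 9/7) - 4872*1/22938 = -25040/235/14 - 812/3823 = -25040*14/235 - 812/3823 = -70112/47 - 812/3823 = -268076340/179681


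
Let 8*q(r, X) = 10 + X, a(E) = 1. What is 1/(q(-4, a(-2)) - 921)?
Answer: -8/7357 ≈ -0.0010874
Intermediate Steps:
q(r, X) = 5/4 + X/8 (q(r, X) = (10 + X)/8 = 5/4 + X/8)
1/(q(-4, a(-2)) - 921) = 1/((5/4 + (⅛)*1) - 921) = 1/((5/4 + ⅛) - 921) = 1/(11/8 - 921) = 1/(-7357/8) = -8/7357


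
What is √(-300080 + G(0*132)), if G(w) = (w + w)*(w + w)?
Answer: 44*I*√155 ≈ 547.8*I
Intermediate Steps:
G(w) = 4*w² (G(w) = (2*w)*(2*w) = 4*w²)
√(-300080 + G(0*132)) = √(-300080 + 4*(0*132)²) = √(-300080 + 4*0²) = √(-300080 + 4*0) = √(-300080 + 0) = √(-300080) = 44*I*√155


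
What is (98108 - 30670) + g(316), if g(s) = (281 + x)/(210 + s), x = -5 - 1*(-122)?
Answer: 17736393/263 ≈ 67439.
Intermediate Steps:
x = 117 (x = -5 + 122 = 117)
g(s) = 398/(210 + s) (g(s) = (281 + 117)/(210 + s) = 398/(210 + s))
(98108 - 30670) + g(316) = (98108 - 30670) + 398/(210 + 316) = 67438 + 398/526 = 67438 + 398*(1/526) = 67438 + 199/263 = 17736393/263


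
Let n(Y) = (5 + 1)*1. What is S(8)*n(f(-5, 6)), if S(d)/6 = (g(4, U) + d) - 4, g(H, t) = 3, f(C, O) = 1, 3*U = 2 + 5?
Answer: 252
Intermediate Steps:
U = 7/3 (U = (2 + 5)/3 = (⅓)*7 = 7/3 ≈ 2.3333)
S(d) = -6 + 6*d (S(d) = 6*((3 + d) - 4) = 6*(-1 + d) = -6 + 6*d)
n(Y) = 6 (n(Y) = 6*1 = 6)
S(8)*n(f(-5, 6)) = (-6 + 6*8)*6 = (-6 + 48)*6 = 42*6 = 252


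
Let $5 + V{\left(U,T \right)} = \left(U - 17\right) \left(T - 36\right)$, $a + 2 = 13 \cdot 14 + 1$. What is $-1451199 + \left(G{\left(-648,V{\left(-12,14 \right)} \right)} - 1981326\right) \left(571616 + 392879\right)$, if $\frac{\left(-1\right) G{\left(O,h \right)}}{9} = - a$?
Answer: $-1909409309214$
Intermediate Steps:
$a = 181$ ($a = -2 + \left(13 \cdot 14 + 1\right) = -2 + \left(182 + 1\right) = -2 + 183 = 181$)
$V{\left(U,T \right)} = -5 + \left(-36 + T\right) \left(-17 + U\right)$ ($V{\left(U,T \right)} = -5 + \left(U - 17\right) \left(T - 36\right) = -5 + \left(-17 + U\right) \left(-36 + T\right) = -5 + \left(-36 + T\right) \left(-17 + U\right)$)
$G{\left(O,h \right)} = 1629$ ($G{\left(O,h \right)} = - 9 \left(\left(-1\right) 181\right) = \left(-9\right) \left(-181\right) = 1629$)
$-1451199 + \left(G{\left(-648,V{\left(-12,14 \right)} \right)} - 1981326\right) \left(571616 + 392879\right) = -1451199 + \left(1629 - 1981326\right) \left(571616 + 392879\right) = -1451199 - 1909407858015 = -1909409309214$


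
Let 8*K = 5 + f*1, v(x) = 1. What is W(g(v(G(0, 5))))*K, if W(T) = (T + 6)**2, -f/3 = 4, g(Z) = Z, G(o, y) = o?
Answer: -343/8 ≈ -42.875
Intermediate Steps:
f = -12 (f = -3*4 = -12)
W(T) = (6 + T)**2
K = -7/8 (K = (5 - 12*1)/8 = (5 - 12)/8 = (1/8)*(-7) = -7/8 ≈ -0.87500)
W(g(v(G(0, 5))))*K = (6 + 1)**2*(-7/8) = 7**2*(-7/8) = 49*(-7/8) = -343/8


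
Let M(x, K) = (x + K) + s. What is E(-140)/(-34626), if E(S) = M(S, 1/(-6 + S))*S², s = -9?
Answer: 106599500/1263849 ≈ 84.345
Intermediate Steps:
M(x, K) = -9 + K + x (M(x, K) = (x + K) - 9 = (K + x) - 9 = -9 + K + x)
E(S) = S²*(-9 + S + 1/(-6 + S)) (E(S) = (-9 + 1/(-6 + S) + S)*S² = (-9 + S + 1/(-6 + S))*S² = S²*(-9 + S + 1/(-6 + S)))
E(-140)/(-34626) = ((-140)²*(1 + (-9 - 140)*(-6 - 140))/(-6 - 140))/(-34626) = (19600*(1 - 149*(-146))/(-146))*(-1/34626) = (19600*(-1/146)*(1 + 21754))*(-1/34626) = (19600*(-1/146)*21755)*(-1/34626) = -213199000/73*(-1/34626) = 106599500/1263849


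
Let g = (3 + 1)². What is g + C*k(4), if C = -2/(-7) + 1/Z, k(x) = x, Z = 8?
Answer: 247/14 ≈ 17.643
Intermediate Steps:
g = 16 (g = 4² = 16)
C = 23/56 (C = -2/(-7) + 1/8 = -2*(-⅐) + 1*(⅛) = 2/7 + ⅛ = 23/56 ≈ 0.41071)
g + C*k(4) = 16 + (23/56)*4 = 16 + 23/14 = 247/14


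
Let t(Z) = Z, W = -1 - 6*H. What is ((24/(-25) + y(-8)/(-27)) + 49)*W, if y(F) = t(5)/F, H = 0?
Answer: -259541/5400 ≈ -48.063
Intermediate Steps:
W = -1 (W = -1 - 6*0 = -1 + 0 = -1)
y(F) = 5/F
((24/(-25) + y(-8)/(-27)) + 49)*W = ((24/(-25) + (5/(-8))/(-27)) + 49)*(-1) = ((24*(-1/25) + (5*(-1/8))*(-1/27)) + 49)*(-1) = ((-24/25 - 5/8*(-1/27)) + 49)*(-1) = ((-24/25 + 5/216) + 49)*(-1) = (-5059/5400 + 49)*(-1) = (259541/5400)*(-1) = -259541/5400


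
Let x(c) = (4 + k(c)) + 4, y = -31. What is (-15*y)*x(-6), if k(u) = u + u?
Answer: -1860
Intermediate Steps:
k(u) = 2*u
x(c) = 8 + 2*c (x(c) = (4 + 2*c) + 4 = 8 + 2*c)
(-15*y)*x(-6) = (-15*(-31))*(8 + 2*(-6)) = 465*(8 - 12) = 465*(-4) = -1860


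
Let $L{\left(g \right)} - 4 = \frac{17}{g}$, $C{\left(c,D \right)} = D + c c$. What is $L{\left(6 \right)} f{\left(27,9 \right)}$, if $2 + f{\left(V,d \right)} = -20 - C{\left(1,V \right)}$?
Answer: $- \frac{1025}{3} \approx -341.67$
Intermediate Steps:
$C{\left(c,D \right)} = D + c^{2}$
$f{\left(V,d \right)} = -23 - V$ ($f{\left(V,d \right)} = -2 - \left(21 + V\right) = -23 - V$)
$L{\left(g \right)} = 4 + \frac{17}{g}$
$L{\left(6 \right)} f{\left(27,9 \right)} = \left(4 + \frac{17}{6}\right) \left(-23 - 27\right) = \left(4 + 17 \cdot \frac{1}{6}\right) \left(-23 - 27\right) = \left(4 + \frac{17}{6}\right) \left(-50\right) = \frac{41}{6} \left(-50\right) = - \frac{1025}{3}$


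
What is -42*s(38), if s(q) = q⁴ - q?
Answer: -87574116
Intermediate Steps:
-42*s(38) = -42*(38⁴ - 1*38) = -42*(2085136 - 38) = -42*2085098 = -87574116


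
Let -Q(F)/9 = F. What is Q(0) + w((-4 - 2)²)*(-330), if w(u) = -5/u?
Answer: 275/6 ≈ 45.833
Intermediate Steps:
Q(F) = -9*F
Q(0) + w((-4 - 2)²)*(-330) = -9*0 - 5/(-4 - 2)²*(-330) = 0 - 5/((-6)²)*(-330) = 0 - 5/36*(-330) = 0 + 275/6 = 275/6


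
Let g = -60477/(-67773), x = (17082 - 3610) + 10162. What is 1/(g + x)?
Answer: 1189/28101887 ≈ 4.2310e-5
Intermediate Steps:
x = 23634 (x = 13472 + 10162 = 23634)
g = 1061/1189 (g = -60477*(-1/67773) = 1061/1189 ≈ 0.89235)
1/(g + x) = 1/(1061/1189 + 23634) = 1/(28101887/1189) = 1189/28101887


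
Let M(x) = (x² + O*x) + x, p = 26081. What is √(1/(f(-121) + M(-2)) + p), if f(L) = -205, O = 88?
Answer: √3746300542/379 ≈ 161.50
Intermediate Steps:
M(x) = x² + 89*x (M(x) = (x² + 88*x) + x = x² + 89*x)
√(1/(f(-121) + M(-2)) + p) = √(1/(-205 - 2*(89 - 2)) + 26081) = √(1/(-205 - 2*87) + 26081) = √(1/(-205 - 174) + 26081) = √(1/(-379) + 26081) = √(-1/379 + 26081) = √(9884698/379) = √3746300542/379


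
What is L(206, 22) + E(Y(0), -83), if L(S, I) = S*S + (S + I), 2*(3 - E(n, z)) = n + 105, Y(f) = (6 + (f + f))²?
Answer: 85193/2 ≈ 42597.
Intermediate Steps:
Y(f) = (6 + 2*f)²
E(n, z) = -99/2 - n/2 (E(n, z) = 3 - (n + 105)/2 = 3 - (105 + n)/2 = 3 + (-105/2 - n/2) = -99/2 - n/2)
L(S, I) = I + S + S² (L(S, I) = S² + (I + S) = I + S + S²)
L(206, 22) + E(Y(0), -83) = (22 + 206 + 206²) + (-99/2 - 2*(3 + 0)²) = (22 + 206 + 42436) + (-99/2 - 2*3²) = 42664 + (-99/2 - 2*9) = 42664 + (-99/2 - ½*36) = 42664 + (-99/2 - 18) = 42664 - 135/2 = 85193/2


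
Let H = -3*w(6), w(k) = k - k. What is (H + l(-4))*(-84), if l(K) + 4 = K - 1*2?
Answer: 840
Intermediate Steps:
w(k) = 0
H = 0 (H = -3*0 = 0)
l(K) = -6 + K (l(K) = -4 + (K - 1*2) = -4 + (K - 2) = -4 + (-2 + K) = -6 + K)
(H + l(-4))*(-84) = (0 + (-6 - 4))*(-84) = (0 - 10)*(-84) = -10*(-84) = 840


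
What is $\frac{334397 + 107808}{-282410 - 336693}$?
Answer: $- \frac{442205}{619103} \approx -0.71427$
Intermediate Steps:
$\frac{334397 + 107808}{-282410 - 336693} = \frac{442205}{-619103} = 442205 \left(- \frac{1}{619103}\right) = - \frac{442205}{619103}$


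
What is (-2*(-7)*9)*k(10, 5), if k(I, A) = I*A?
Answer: 6300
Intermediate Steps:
k(I, A) = A*I
(-2*(-7)*9)*k(10, 5) = (-2*(-7)*9)*(5*10) = (14*9)*50 = 126*50 = 6300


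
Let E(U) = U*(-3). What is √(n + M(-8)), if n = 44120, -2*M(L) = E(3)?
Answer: 7*√3602/2 ≈ 210.06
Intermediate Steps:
E(U) = -3*U
M(L) = 9/2 (M(L) = -(-3)*3/2 = -½*(-9) = 9/2)
√(n + M(-8)) = √(44120 + 9/2) = √(88249/2) = 7*√3602/2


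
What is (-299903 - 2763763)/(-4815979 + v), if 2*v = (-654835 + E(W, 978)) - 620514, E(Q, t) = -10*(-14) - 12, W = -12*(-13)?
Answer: 6127332/10907179 ≈ 0.56177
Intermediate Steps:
W = 156
E(Q, t) = 128 (E(Q, t) = 140 - 12 = 128)
v = -1275221/2 (v = ((-654835 + 128) - 620514)/2 = (-654707 - 620514)/2 = (½)*(-1275221) = -1275221/2 ≈ -6.3761e+5)
(-299903 - 2763763)/(-4815979 + v) = (-299903 - 2763763)/(-4815979 - 1275221/2) = -3063666/(-10907179/2) = -3063666*(-2/10907179) = 6127332/10907179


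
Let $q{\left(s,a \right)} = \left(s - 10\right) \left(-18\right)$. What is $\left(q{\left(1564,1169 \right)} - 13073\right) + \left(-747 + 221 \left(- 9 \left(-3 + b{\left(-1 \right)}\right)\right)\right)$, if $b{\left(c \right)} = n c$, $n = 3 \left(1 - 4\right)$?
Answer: $-53726$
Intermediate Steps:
$n = -9$ ($n = 3 \left(-3\right) = -9$)
$b{\left(c \right)} = - 9 c$
$q{\left(s,a \right)} = 180 - 18 s$ ($q{\left(s,a \right)} = \left(-10 + s\right) \left(-18\right) = 180 - 18 s$)
$\left(q{\left(1564,1169 \right)} - 13073\right) + \left(-747 + 221 \left(- 9 \left(-3 + b{\left(-1 \right)}\right)\right)\right) = \left(\left(180 - 28152\right) - 13073\right) + \left(-747 + 221 \left(- 9 \left(-3 - -9\right)\right)\right) = \left(\left(180 - 28152\right) - 13073\right) + \left(-747 + 221 \left(- 9 \left(-3 + 9\right)\right)\right) = \left(-27972 - 13073\right) + \left(-747 + 221 \left(\left(-9\right) 6\right)\right) = -41045 + \left(-747 + 221 \left(-54\right)\right) = -41045 - 12681 = -53726$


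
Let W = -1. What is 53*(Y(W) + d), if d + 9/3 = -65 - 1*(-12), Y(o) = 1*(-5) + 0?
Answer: -3233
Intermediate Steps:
Y(o) = -5 (Y(o) = -5 + 0 = -5)
d = -56 (d = -3 + (-65 - 1*(-12)) = -3 + (-65 + 12) = -3 - 53 = -56)
53*(Y(W) + d) = 53*(-5 - 56) = 53*(-61) = -3233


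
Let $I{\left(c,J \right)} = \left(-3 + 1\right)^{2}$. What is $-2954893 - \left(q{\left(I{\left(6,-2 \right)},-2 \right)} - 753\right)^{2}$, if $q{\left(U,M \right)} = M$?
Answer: $-3524918$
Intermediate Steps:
$I{\left(c,J \right)} = 4$ ($I{\left(c,J \right)} = \left(-2\right)^{2} = 4$)
$-2954893 - \left(q{\left(I{\left(6,-2 \right)},-2 \right)} - 753\right)^{2} = -2954893 - \left(-2 - 753\right)^{2} = -2954893 - \left(-755\right)^{2} = -2954893 - 570025 = -3524918$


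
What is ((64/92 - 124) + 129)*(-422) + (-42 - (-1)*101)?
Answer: -53925/23 ≈ -2344.6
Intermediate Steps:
((64/92 - 124) + 129)*(-422) + (-42 - (-1)*101) = ((64*(1/92) - 124) + 129)*(-422) + (-42 - 1*(-101)) = ((16/23 - 124) + 129)*(-422) + (-42 + 101) = (-2836/23 + 129)*(-422) + 59 = (131/23)*(-422) + 59 = -55282/23 + 59 = -53925/23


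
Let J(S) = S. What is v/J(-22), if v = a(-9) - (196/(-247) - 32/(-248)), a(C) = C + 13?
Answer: -17858/84227 ≈ -0.21202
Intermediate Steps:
a(C) = 13 + C
v = 35716/7657 (v = (13 - 9) - (196/(-247) - 32/(-248)) = 4 - (196*(-1/247) - 32*(-1/248)) = 4 - (-196/247 + 4/31) = 4 - 1*(-5088/7657) = 4 + 5088/7657 = 35716/7657 ≈ 4.6645)
v/J(-22) = (35716/7657)/(-22) = (35716/7657)*(-1/22) = -17858/84227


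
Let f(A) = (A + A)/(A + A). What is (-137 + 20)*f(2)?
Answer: -117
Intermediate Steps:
f(A) = 1 (f(A) = (2*A)/((2*A)) = (2*A)*(1/(2*A)) = 1)
(-137 + 20)*f(2) = (-137 + 20)*1 = -117*1 = -117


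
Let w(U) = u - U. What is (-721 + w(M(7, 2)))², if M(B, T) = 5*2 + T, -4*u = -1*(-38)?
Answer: 2205225/4 ≈ 5.5131e+5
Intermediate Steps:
u = -19/2 (u = -(-1)*(-38)/4 = -¼*38 = -19/2 ≈ -9.5000)
M(B, T) = 10 + T
w(U) = -19/2 - U
(-721 + w(M(7, 2)))² = (-721 + (-19/2 - (10 + 2)))² = (-721 + (-19/2 - 1*12))² = (-721 + (-19/2 - 12))² = (-721 - 43/2)² = (-1485/2)² = 2205225/4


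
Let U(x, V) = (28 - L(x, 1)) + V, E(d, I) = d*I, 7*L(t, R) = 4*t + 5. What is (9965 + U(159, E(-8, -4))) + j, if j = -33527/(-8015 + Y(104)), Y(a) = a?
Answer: 550318163/55377 ≈ 9937.7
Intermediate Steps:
L(t, R) = 5/7 + 4*t/7 (L(t, R) = (4*t + 5)/7 = (5 + 4*t)/7 = 5/7 + 4*t/7)
E(d, I) = I*d
U(x, V) = 191/7 + V - 4*x/7 (U(x, V) = (28 - (5/7 + 4*x/7)) + V = (28 + (-5/7 - 4*x/7)) + V = (191/7 - 4*x/7) + V = 191/7 + V - 4*x/7)
j = 33527/7911 (j = -33527/(-8015 + 104) = -33527/(-7911) = -33527*(-1/7911) = 33527/7911 ≈ 4.2380)
(9965 + U(159, E(-8, -4))) + j = (9965 + (191/7 - 4*(-8) - 4/7*159)) + 33527/7911 = (9965 + (191/7 + 32 - 636/7)) + 33527/7911 = (9965 - 221/7) + 33527/7911 = 69534/7 + 33527/7911 = 550318163/55377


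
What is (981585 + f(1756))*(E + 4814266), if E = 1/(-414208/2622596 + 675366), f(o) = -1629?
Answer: 1044520956617524182887058/221401469491 ≈ 4.7178e+12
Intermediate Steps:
E = 655649/442802938982 (E = 1/(-414208*1/2622596 + 675366) = 1/(-103552/655649 + 675366) = 1/(442802938982/655649) = 655649/442802938982 ≈ 1.4807e-6)
(981585 + f(1756))*(E + 4814266) = (981585 - 1629)*(655649/442802938982 + 4814266) = 979956*(2131771133841772861/442802938982) = 1044520956617524182887058/221401469491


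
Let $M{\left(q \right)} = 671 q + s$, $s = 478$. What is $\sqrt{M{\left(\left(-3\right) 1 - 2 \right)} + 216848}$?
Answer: $\sqrt{213971} \approx 462.57$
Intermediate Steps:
$M{\left(q \right)} = 478 + 671 q$ ($M{\left(q \right)} = 671 q + 478 = 478 + 671 q$)
$\sqrt{M{\left(\left(-3\right) 1 - 2 \right)} + 216848} = \sqrt{\left(478 + 671 \left(\left(-3\right) 1 - 2\right)\right) + 216848} = \sqrt{\left(478 + 671 \left(-3 - 2\right)\right) + 216848} = \sqrt{\left(478 + 671 \left(-5\right)\right) + 216848} = \sqrt{\left(478 - 3355\right) + 216848} = \sqrt{-2877 + 216848} = \sqrt{213971}$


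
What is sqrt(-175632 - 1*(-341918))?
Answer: sqrt(166286) ≈ 407.78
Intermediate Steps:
sqrt(-175632 - 1*(-341918)) = sqrt(-175632 + 341918) = sqrt(166286)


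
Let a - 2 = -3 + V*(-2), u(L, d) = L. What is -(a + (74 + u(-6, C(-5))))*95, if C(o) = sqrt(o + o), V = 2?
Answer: -5985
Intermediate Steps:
C(o) = sqrt(2)*sqrt(o) (C(o) = sqrt(2*o) = sqrt(2)*sqrt(o))
a = -5 (a = 2 + (-3 + 2*(-2)) = 2 + (-3 - 4) = 2 - 7 = -5)
-(a + (74 + u(-6, C(-5))))*95 = -(-5 + (74 - 6))*95 = -(-5 + 68)*95 = -63*95 = -1*5985 = -5985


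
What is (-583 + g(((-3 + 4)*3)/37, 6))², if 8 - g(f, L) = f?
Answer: 452753284/1369 ≈ 3.3072e+5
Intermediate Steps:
g(f, L) = 8 - f
(-583 + g(((-3 + 4)*3)/37, 6))² = (-583 + (8 - (-3 + 4)*3/37))² = (-583 + (8 - 1*3/37))² = (-583 + (8 - 3/37))² = (-583 + 293/37)² = (-21278/37)² = 452753284/1369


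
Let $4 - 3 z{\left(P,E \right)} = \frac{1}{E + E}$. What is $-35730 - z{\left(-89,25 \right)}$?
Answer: $- \frac{5359699}{150} \approx -35731.0$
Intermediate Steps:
$z{\left(P,E \right)} = \frac{4}{3} - \frac{1}{6 E}$ ($z{\left(P,E \right)} = \frac{4}{3} - \frac{1}{3 \left(E + E\right)} = \frac{4}{3} - \frac{1}{3 \cdot 2 E} = \frac{4}{3} - \frac{\frac{1}{2} \frac{1}{E}}{3} = \frac{4}{3} - \frac{1}{6 E}$)
$-35730 - z{\left(-89,25 \right)} = -35730 - \frac{-1 + 8 \cdot 25}{6 \cdot 25} = -35730 - \frac{1}{6} \cdot \frac{1}{25} \left(-1 + 200\right) = -35730 - \frac{1}{6} \cdot \frac{1}{25} \cdot 199 = -35730 - \frac{199}{150} = - \frac{5359699}{150}$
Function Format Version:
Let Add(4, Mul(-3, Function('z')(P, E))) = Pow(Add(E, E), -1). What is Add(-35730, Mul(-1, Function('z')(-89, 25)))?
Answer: Rational(-5359699, 150) ≈ -35731.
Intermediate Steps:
Function('z')(P, E) = Add(Rational(4, 3), Mul(Rational(-1, 6), Pow(E, -1))) (Function('z')(P, E) = Add(Rational(4, 3), Mul(Rational(-1, 3), Pow(Add(E, E), -1))) = Add(Rational(4, 3), Mul(Rational(-1, 3), Pow(Mul(2, E), -1))) = Add(Rational(4, 3), Mul(Rational(-1, 3), Mul(Rational(1, 2), Pow(E, -1)))) = Add(Rational(4, 3), Mul(Rational(-1, 6), Pow(E, -1))))
Add(-35730, Mul(-1, Function('z')(-89, 25))) = Add(-35730, Mul(-1, Mul(Rational(1, 6), Pow(25, -1), Add(-1, Mul(8, 25))))) = Add(-35730, Mul(-1, Mul(Rational(1, 6), Rational(1, 25), Add(-1, 200)))) = Add(-35730, Mul(-1, Mul(Rational(1, 6), Rational(1, 25), 199))) = Add(-35730, Mul(-1, Rational(199, 150))) = Add(-35730, Rational(-199, 150)) = Rational(-5359699, 150)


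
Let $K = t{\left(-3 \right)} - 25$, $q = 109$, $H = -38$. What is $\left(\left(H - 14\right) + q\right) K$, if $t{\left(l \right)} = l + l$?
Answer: $-1767$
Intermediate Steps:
$t{\left(l \right)} = 2 l$
$K = -31$ ($K = 2 \left(-3\right) - 25 = -6 - 25 = -31$)
$\left(\left(H - 14\right) + q\right) K = \left(\left(-38 - 14\right) + 109\right) \left(-31\right) = \left(-52 + 109\right) \left(-31\right) = 57 \left(-31\right) = -1767$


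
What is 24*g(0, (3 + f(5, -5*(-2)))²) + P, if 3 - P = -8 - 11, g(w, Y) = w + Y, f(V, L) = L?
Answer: 4078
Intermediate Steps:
g(w, Y) = Y + w
P = 22 (P = 3 - (-8 - 11) = 3 - 1*(-19) = 3 + 19 = 22)
24*g(0, (3 + f(5, -5*(-2)))²) + P = 24*((3 - 5*(-2))² + 0) + 22 = 24*((3 + 10)² + 0) + 22 = 24*(13² + 0) + 22 = 24*(169 + 0) + 22 = 24*169 + 22 = 4056 + 22 = 4078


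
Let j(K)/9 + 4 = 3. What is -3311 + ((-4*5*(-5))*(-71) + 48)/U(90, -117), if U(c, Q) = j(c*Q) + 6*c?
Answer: -1765193/531 ≈ -3324.3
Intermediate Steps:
j(K) = -9 (j(K) = -36 + 9*3 = -36 + 27 = -9)
U(c, Q) = -9 + 6*c
-3311 + ((-4*5*(-5))*(-71) + 48)/U(90, -117) = -3311 + ((-4*5*(-5))*(-71) + 48)/(-9 + 6*90) = -3311 + (-20*(-5)*(-71) + 48)/(-9 + 540) = -3311 + (100*(-71) + 48)/531 = -3311 + (-7100 + 48)*(1/531) = -3311 - 7052*1/531 = -3311 - 7052/531 = -1765193/531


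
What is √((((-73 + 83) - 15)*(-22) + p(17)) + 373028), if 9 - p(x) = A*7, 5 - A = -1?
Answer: √373105 ≈ 610.82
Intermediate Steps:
A = 6 (A = 5 - 1*(-1) = 5 + 1 = 6)
p(x) = -33 (p(x) = 9 - 6*7 = 9 - 1*42 = 9 - 42 = -33)
√((((-73 + 83) - 15)*(-22) + p(17)) + 373028) = √((((-73 + 83) - 15)*(-22) - 33) + 373028) = √(((10 - 15)*(-22) - 33) + 373028) = √((-5*(-22) - 33) + 373028) = √((110 - 33) + 373028) = √(77 + 373028) = √373105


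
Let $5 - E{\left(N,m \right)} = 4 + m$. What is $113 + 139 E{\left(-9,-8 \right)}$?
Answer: $1364$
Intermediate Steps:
$E{\left(N,m \right)} = 1 - m$ ($E{\left(N,m \right)} = 5 - \left(4 + m\right) = 1 - m$)
$113 + 139 E{\left(-9,-8 \right)} = 113 + 139 \left(1 - -8\right) = 113 + 139 \left(1 + 8\right) = 113 + 139 \cdot 9 = 113 + 1251 = 1364$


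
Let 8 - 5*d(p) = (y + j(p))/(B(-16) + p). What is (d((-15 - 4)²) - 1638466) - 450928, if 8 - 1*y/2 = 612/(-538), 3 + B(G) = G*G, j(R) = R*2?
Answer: -862741562413/412915 ≈ -2.0894e+6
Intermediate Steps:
j(R) = 2*R
B(G) = -3 + G² (B(G) = -3 + G*G = -3 + G²)
y = 4916/269 (y = 16 - 1224/(-538) = 16 - 1224*(-1)/538 = 16 - 2*(-306/269) = 16 + 612/269 = 4916/269 ≈ 18.275)
d(p) = 8/5 - (4916/269 + 2*p)/(5*(253 + p)) (d(p) = 8/5 - (4916/269 + 2*p)/(5*((-3 + (-16)²) + p)) = 8/5 - (4916/269 + 2*p)/(5*((-3 + 256) + p)) = 8/5 - (4916/269 + 2*p)/(5*(253 + p)))
(d((-15 - 4)²) - 1638466) - 450928 = (2*(269770 + 807*(-15 - 4)²)/(1345*(253 + (-15 - 4)²)) - 1638466) - 450928 = (2*(269770 + 807*(-19)²)/(1345*(253 + (-19)²)) - 1638466) - 450928 = (2*(269770 + 807*361)/(1345*(253 + 361)) - 1638466) - 450928 = ((2/1345)*(269770 + 291327)/614 - 1638466) - 450928 = ((2/1345)*(1/614)*561097 - 1638466) - 450928 = (561097/412915 - 1638466) - 450928 = -676546627293/412915 - 450928 = -862741562413/412915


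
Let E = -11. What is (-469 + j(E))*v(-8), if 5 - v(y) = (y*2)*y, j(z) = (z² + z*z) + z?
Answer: 29274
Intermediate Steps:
j(z) = z + 2*z² (j(z) = (z² + z²) + z = 2*z² + z = z + 2*z²)
v(y) = 5 - 2*y² (v(y) = 5 - y*2*y = 5 - 2*y*y = 5 - 2*y²)
(-469 + j(E))*v(-8) = (-469 - 11*(1 + 2*(-11)))*(5 - 2*(-8)²) = (-469 - 11*(1 - 22))*(5 - 2*64) = (-469 - 11*(-21))*(5 - 128) = (-469 + 231)*(-123) = -238*(-123) = 29274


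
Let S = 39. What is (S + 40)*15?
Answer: 1185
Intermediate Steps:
(S + 40)*15 = (39 + 40)*15 = 79*15 = 1185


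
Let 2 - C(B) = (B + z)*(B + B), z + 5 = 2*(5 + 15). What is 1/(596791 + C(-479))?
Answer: 1/171441 ≈ 5.8329e-6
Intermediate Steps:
z = 35 (z = -5 + 2*(5 + 15) = -5 + 2*20 = -5 + 40 = 35)
C(B) = 2 - 2*B*(35 + B) (C(B) = 2 - (B + 35)*(B + B) = 2 - (35 + B)*2*B = 2 - 2*B*(35 + B))
1/(596791 + C(-479)) = 1/(596791 + (2 - 70*(-479) - 2*(-479)²)) = 1/(596791 + (2 + 33530 - 2*229441)) = 1/(596791 + (2 + 33530 - 458882)) = 1/(596791 - 425350) = 1/171441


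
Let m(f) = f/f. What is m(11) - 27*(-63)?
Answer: 1702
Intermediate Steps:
m(f) = 1
m(11) - 27*(-63) = 1 - 27*(-63) = 1 + 1701 = 1702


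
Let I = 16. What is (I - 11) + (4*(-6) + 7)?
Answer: -12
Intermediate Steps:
(I - 11) + (4*(-6) + 7) = (16 - 11) + (4*(-6) + 7) = 5 + (-24 + 7) = 5 - 17 = -12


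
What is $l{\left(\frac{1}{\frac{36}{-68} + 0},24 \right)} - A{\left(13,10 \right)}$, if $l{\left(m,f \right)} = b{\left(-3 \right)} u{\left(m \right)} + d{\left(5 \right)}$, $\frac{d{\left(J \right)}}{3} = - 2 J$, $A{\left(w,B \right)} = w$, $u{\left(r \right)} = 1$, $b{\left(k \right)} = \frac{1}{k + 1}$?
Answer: $- \frac{87}{2} \approx -43.5$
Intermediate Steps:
$b{\left(k \right)} = \frac{1}{1 + k}$
$d{\left(J \right)} = - 6 J$ ($d{\left(J \right)} = 3 \left(- 2 J\right) = - 6 J$)
$l{\left(m,f \right)} = - \frac{61}{2}$ ($l{\left(m,f \right)} = \frac{1}{1 - 3} \cdot 1 - 30 = \frac{1}{-2} \cdot 1 - 30 = \left(- \frac{1}{2}\right) 1 - 30 = - \frac{1}{2} - 30 = - \frac{61}{2}$)
$l{\left(\frac{1}{\frac{36}{-68} + 0},24 \right)} - A{\left(13,10 \right)} = - \frac{61}{2} - 13 = - \frac{87}{2}$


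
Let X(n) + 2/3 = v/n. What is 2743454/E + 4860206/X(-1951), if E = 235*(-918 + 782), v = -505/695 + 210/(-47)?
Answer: -593960717719198481/81146296180 ≈ -7.3196e+6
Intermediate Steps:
v = -33937/6533 (v = -505*1/695 + 210*(-1/47) = -101/139 - 210/47 = -33937/6533 ≈ -5.1947)
X(n) = -⅔ - 33937/(6533*n)
E = -31960 (E = 235*(-136) = -31960)
2743454/E + 4860206/X(-1951) = 2743454/(-31960) + 4860206/(((1/19599)*(-101811 - 13066*(-1951))/(-1951))) = 2743454*(-1/31960) + 4860206/(((1/19599)*(-1/1951)*(-101811 + 25491766))) = -1371727/15980 + 4860206/(((1/19599)*(-1/1951)*25389955)) = -1371727/15980 + 4860206/(-25389955/38237649) = -1371727/15980 + 4860206*(-38237649/25389955) = -1371727/15980 - 185842851095694/25389955 = -593960717719198481/81146296180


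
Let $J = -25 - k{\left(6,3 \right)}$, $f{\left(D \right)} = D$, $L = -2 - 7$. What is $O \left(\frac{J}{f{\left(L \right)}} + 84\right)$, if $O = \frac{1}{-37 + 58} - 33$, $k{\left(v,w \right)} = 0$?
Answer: $- \frac{540452}{189} \approx -2859.5$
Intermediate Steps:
$L = -9$ ($L = -2 - 7 = -9$)
$J = -25$ ($J = -25 - 0 = -25 + 0 = -25$)
$O = - \frac{692}{21}$ ($O = \frac{1}{21} - 33 = - \frac{692}{21} \approx -32.952$)
$O \left(\frac{J}{f{\left(L \right)}} + 84\right) = - \frac{692 \left(- \frac{25}{-9} + 84\right)}{21} = - \frac{692 \left(\left(-25\right) \left(- \frac{1}{9}\right) + 84\right)}{21} = - \frac{692 \left(\frac{25}{9} + 84\right)}{21} = \left(- \frac{692}{21}\right) \frac{781}{9} = - \frac{540452}{189}$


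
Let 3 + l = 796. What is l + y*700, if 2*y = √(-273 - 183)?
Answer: 793 + 700*I*√114 ≈ 793.0 + 7474.0*I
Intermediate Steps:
l = 793 (l = -3 + 796 = 793)
y = I*√114 (y = √(-273 - 183)/2 = √(-456)/2 = (2*I*√114)/2 = I*√114 ≈ 10.677*I)
l + y*700 = 793 + (I*√114)*700 = 793 + 700*I*√114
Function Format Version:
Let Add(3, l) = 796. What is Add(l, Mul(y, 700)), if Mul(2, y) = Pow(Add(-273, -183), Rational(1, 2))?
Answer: Add(793, Mul(700, I, Pow(114, Rational(1, 2)))) ≈ Add(793.00, Mul(7474.0, I))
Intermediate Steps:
l = 793 (l = Add(-3, 796) = 793)
y = Mul(I, Pow(114, Rational(1, 2))) (y = Mul(Rational(1, 2), Pow(Add(-273, -183), Rational(1, 2))) = Mul(Rational(1, 2), Pow(-456, Rational(1, 2))) = Mul(Rational(1, 2), Mul(2, I, Pow(114, Rational(1, 2)))) = Mul(I, Pow(114, Rational(1, 2))) ≈ Mul(10.677, I))
Add(l, Mul(y, 700)) = Add(793, Mul(Mul(I, Pow(114, Rational(1, 2))), 700)) = Add(793, Mul(700, I, Pow(114, Rational(1, 2))))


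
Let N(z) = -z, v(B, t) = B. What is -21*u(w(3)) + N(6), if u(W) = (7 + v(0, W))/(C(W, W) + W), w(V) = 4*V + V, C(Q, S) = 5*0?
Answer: -79/5 ≈ -15.800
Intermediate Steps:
C(Q, S) = 0
w(V) = 5*V
u(W) = 7/W (u(W) = (7 + 0)/(0 + W) = 7/W)
-21*u(w(3)) + N(6) = -147/(5*3) - 1*6 = -147/15 - 6 = -21*7/15 - 6 = -49/5 - 6 = -79/5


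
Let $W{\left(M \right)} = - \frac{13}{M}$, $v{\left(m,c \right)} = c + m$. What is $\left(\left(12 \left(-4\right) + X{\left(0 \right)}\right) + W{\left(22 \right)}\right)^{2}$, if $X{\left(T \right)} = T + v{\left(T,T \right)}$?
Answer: $\frac{1142761}{484} \approx 2361.1$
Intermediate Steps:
$X{\left(T \right)} = 3 T$ ($X{\left(T \right)} = T + \left(T + T\right) = T + 2 T = 3 T$)
$W{\left(M \right)} = - \frac{13}{M}$
$\left(\left(12 \left(-4\right) + X{\left(0 \right)}\right) + W{\left(22 \right)}\right)^{2} = \left(\left(12 \left(-4\right) + 3 \cdot 0\right) - \frac{13}{22}\right)^{2} = \left(\left(-48 + 0\right) - \frac{13}{22}\right)^{2} = \left(-48 - \frac{13}{22}\right)^{2} = \left(- \frac{1069}{22}\right)^{2} = \frac{1142761}{484}$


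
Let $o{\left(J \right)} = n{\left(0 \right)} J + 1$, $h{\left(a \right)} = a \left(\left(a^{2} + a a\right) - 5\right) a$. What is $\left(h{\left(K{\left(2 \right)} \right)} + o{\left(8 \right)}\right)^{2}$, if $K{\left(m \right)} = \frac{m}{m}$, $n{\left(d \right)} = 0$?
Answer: $4$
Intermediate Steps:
$K{\left(m \right)} = 1$
$h{\left(a \right)} = a^{2} \left(-5 + 2 a^{2}\right)$ ($h{\left(a \right)} = a \left(\left(a^{2} + a^{2}\right) - 5\right) a = a \left(2 a^{2} - 5\right) a = a \left(-5 + 2 a^{2}\right) a = a^{2} \left(-5 + 2 a^{2}\right)$)
$o{\left(J \right)} = 1$ ($o{\left(J \right)} = 0 J + 1 = 0 + 1 = 1$)
$\left(h{\left(K{\left(2 \right)} \right)} + o{\left(8 \right)}\right)^{2} = \left(1^{2} \left(-5 + 2 \cdot 1^{2}\right) + 1\right)^{2} = \left(1 \left(-5 + 2 \cdot 1\right) + 1\right)^{2} = \left(1 \left(-5 + 2\right) + 1\right)^{2} = \left(1 \left(-3\right) + 1\right)^{2} = \left(-3 + 1\right)^{2} = \left(-2\right)^{2} = 4$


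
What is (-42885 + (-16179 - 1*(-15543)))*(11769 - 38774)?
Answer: 1175284605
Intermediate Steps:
(-42885 + (-16179 - 1*(-15543)))*(11769 - 38774) = (-42885 + (-16179 + 15543))*(-27005) = (-42885 - 636)*(-27005) = -43521*(-27005) = 1175284605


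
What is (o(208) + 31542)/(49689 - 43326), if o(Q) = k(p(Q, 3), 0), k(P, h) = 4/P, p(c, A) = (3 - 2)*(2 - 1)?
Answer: 31546/6363 ≈ 4.9577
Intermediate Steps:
p(c, A) = 1 (p(c, A) = 1*1 = 1)
o(Q) = 4 (o(Q) = 4/1 = 4*1 = 4)
(o(208) + 31542)/(49689 - 43326) = (4 + 31542)/(49689 - 43326) = 31546/6363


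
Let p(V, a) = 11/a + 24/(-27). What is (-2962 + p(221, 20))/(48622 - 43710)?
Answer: -533221/884160 ≈ -0.60308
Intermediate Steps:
p(V, a) = -8/9 + 11/a (p(V, a) = 11/a + 24*(-1/27) = 11/a - 8/9 = -8/9 + 11/a)
(-2962 + p(221, 20))/(48622 - 43710) = (-2962 + (-8/9 + 11/20))/(48622 - 43710) = (-2962 + (-8/9 + 11*(1/20)))/4912 = (-2962 + (-8/9 + 11/20))*(1/4912) = (-2962 - 61/180)*(1/4912) = -533221/180*1/4912 = -533221/884160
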